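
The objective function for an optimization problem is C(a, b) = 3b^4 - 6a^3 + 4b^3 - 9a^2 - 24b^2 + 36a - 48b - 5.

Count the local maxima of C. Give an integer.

1

C separates as a function of a plus a function of b, so ∇C=0 decouples.
∂C/∂a = -18(a - 1)(a + 2) = 0 at a ∈ {-2, 1}; ∂C/∂b = 12(b - 2)(b + 1)(b + 2) = 0 at b ∈ {-2, -1, 2}.
The Hessian is diagonal: diag(C_aa, C_bb). Second derivatives: C_aa(-2)=54, C_aa(1)=-54; C_bb(-2)=48, C_bb(-1)=-36, C_bb(2)=144.
Local maxima occur where both diagonal entries negative: (1, -1). Count: 1.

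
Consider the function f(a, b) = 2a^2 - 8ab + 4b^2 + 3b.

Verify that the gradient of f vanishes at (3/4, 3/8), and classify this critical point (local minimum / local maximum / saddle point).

saddle point

∇f = (4a - 8b, -8a + 8b + 3); substituting (3/4, 3/8) gives ∇f = (0, 0), so (3/4, 3/8) is indeed a critical point.
The Hessian of f is constant: H = [[4, -8], [-8, 8]].
det(H) = 4·8 − (-8)² = -32.
Since det(H) < 0, H is indefinite and the critical point is a saddle point.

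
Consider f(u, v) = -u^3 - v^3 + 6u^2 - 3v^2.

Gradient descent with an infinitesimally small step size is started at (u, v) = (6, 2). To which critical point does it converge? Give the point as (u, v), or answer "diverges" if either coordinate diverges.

f is separable, so gradient descent decouples: u follows -∂f/∂u, v follows -∂f/∂v.
∂f/∂u = -3u(u - 4); at u=6 this is -36, so u increases.
∂f/∂v = -3v(v + 2); at v=2 this is -24, so v increases.
The u-coordinate has no critical point in that direction and runs off to infinity.

diverges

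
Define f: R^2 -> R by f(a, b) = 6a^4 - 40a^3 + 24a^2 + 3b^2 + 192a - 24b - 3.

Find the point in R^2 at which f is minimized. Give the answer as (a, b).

(-1, 4)

f(a,b) separates as P(a) + Q(b) − 3, so its minimum is min P + min Q − 3.
P'(a) = 24(a - 4)(a - 2)(a + 1) vanishes at a ∈ {-1, 2, 4}; Q'(b) = 6b - 24 vanishes at b ∈ {4}.
Local minima of P (where P''>0): P(-1)=-122, P(4)=128. Local minima of Q: Q(4)=-48.
So the global minimum of f is P(-1) + Q(4) − 3 = -122 − 48 − 3 = -173, attained at (-1, 4).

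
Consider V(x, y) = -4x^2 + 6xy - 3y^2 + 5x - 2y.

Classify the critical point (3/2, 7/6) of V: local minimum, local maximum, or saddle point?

local maximum

The Hessian of V is constant: H = [[-8, 6], [6, -6]].
det(H) = (-8)·(-6) − 6² = 12.
det(H) > 0 and tr(H) = -14 < 0, so H is negative definite and the point is a local maximum.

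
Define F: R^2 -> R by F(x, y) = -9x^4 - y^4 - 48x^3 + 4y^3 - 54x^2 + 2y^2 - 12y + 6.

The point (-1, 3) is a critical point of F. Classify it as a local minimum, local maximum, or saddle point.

saddle point

The mixed partial ∂²F/∂x∂y is 0, so the Hessian at any point is diag(F_xx, F_yy) = diag(-36(3x^2 + 8x + 3), 4(-3y^2 + 6y + 1)).
At (-1, 3): H = diag(72, -32).
The eigenvalues have opposite signs, so H is indefinite: a saddle point.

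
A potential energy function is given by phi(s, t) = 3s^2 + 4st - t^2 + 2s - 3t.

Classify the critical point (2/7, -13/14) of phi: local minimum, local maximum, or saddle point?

The Hessian of phi is constant: H = [[6, 4], [4, -2]].
det(H) = 6·(-2) − 4² = -28.
Since det(H) < 0, H is indefinite and the critical point is a saddle point.

saddle point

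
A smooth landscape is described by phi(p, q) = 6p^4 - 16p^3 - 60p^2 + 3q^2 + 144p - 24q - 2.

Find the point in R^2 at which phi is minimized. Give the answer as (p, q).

phi(p,q) separates as A(p) + B(q) − 2, so its minimum is min A + min B − 2.
A'(p) = 24(p - 3)(p - 1)(p + 2) vanishes at p ∈ {-2, 1, 3}; B'(q) = 6q - 24 vanishes at q ∈ {4}.
Local minima of A (where A''>0): A(-2)=-304, A(3)=-54. Local minima of B: B(4)=-48.
So the global minimum of phi is A(-2) + B(4) − 2 = -304 − 48 − 2 = -354, attained at (-2, 4).

(-2, 4)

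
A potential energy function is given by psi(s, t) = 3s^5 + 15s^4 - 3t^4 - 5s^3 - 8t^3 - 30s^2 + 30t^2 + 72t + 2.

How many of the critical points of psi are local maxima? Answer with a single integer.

4

psi separates as a function of s plus a function of t, so ∇psi=0 decouples.
∂psi/∂s = 15s(s - 1)(s + 1)(s + 4) = 0 at s ∈ {-4, -1, 0, 1}; ∂psi/∂t = -12(t - 2)(t + 1)(t + 3) = 0 at t ∈ {-3, -1, 2}.
The Hessian is diagonal: diag(psi_ss, psi_tt). Second derivatives: psi_ss(-4)=-900, psi_ss(-1)=90, psi_ss(0)=-60, psi_ss(1)=150; psi_tt(-3)=-120, psi_tt(-1)=72, psi_tt(2)=-180.
Local maxima occur where both diagonal entries negative: (-4, -3), (-4, 2), (0, -3), (0, 2). Count: 4.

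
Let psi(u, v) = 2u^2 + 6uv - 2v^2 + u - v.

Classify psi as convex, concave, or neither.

psi is quadratic, so its Hessian is the constant matrix H = [[4, 6], [6, -4]].
det(H) = -52, tr(H) = 0.
det(H) < 0, so H is indefinite: neither convex nor concave.

neither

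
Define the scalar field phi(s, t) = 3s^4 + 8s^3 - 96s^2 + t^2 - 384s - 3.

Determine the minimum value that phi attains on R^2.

-1795

phi(s,t) separates as P(s) + Q(t) − 3, so its minimum is min P + min Q − 3.
P'(s) = 12(s - 4)(s + 2)(s + 4) vanishes at s ∈ {-4, -2, 4}; Q'(t) = 2t vanishes at t ∈ {0}.
Local minima of P (where P''>0): P(-4)=256, P(4)=-1792. Local minima of Q: Q(0)=0.
So the global minimum of phi is P(4) + Q(0) − 3 = -1792 + 0 − 3 = -1795, attained at (4, 0).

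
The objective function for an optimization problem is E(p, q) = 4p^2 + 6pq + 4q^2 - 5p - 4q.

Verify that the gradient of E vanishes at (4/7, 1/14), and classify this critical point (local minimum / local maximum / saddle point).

∇E = (8p + 6q - 5, 6p + 8q - 4); substituting (4/7, 1/14) gives ∇E = (0, 0), so (4/7, 1/14) is indeed a critical point.
The Hessian of E is constant: H = [[8, 6], [6, 8]].
det(H) = 8·8 − 6² = 28.
det(H) > 0 and tr(H) = 16 > 0, so H is positive definite and the point is a local minimum.

local minimum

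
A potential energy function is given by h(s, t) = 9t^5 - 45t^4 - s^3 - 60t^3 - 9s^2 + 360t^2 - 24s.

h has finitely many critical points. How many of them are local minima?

h separates as a function of s plus a function of t, so ∇h=0 decouples.
∂h/∂s = -3(s + 2)(s + 4) = 0 at s ∈ {-4, -2}; ∂h/∂t = 45t(t - 4)(t - 2)(t + 2) = 0 at t ∈ {-2, 0, 2, 4}.
The Hessian is diagonal: diag(h_ss, h_tt). Second derivatives: h_ss(-4)=6, h_ss(-2)=-6; h_tt(-2)=-2160, h_tt(0)=720, h_tt(2)=-720, h_tt(4)=2160.
Local minima occur where both diagonal entries positive: (-4, 0), (-4, 4). Count: 2.

2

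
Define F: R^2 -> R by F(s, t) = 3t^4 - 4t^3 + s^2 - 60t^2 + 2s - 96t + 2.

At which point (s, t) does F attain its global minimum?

F(s,t) separates as P(s) + Q(t) + 2, so its minimum is min P + min Q + 2.
P'(s) = 2s + 2 vanishes at s ∈ {-1}; Q'(t) = 12(t - 4)(t + 1)(t + 2) vanishes at t ∈ {-2, -1, 4}.
Local minima of P (where P''>0): P(-1)=-1. Local minima of Q: Q(-2)=32, Q(4)=-832.
So the global minimum of F is P(-1) + Q(4) + 2 = -1 − 832 + 2 = -831, attained at (-1, 4).

(-1, 4)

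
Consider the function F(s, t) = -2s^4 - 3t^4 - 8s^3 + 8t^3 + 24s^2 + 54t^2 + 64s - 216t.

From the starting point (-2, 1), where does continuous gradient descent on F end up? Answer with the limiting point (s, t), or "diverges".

F is separable, so gradient descent decouples: s follows -∂F/∂s, t follows -∂F/∂t.
∂F/∂s = -8(s - 2)(s + 1)(s + 4); at s=-2 this is -64, so s increases.
∂F/∂t = -12(t - 3)(t - 2)(t + 3); at t=1 this is -96, so t increases.
s converges to its nearest critical value -1 (a local min of the s-part); t converges to 2. The iterate converges to (-1, 2).

(-1, 2)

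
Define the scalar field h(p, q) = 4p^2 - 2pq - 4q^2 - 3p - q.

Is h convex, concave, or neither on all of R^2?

h is quadratic, so its Hessian is the constant matrix H = [[8, -2], [-2, -8]].
det(H) = -68, tr(H) = 0.
det(H) < 0, so H is indefinite: neither convex nor concave.

neither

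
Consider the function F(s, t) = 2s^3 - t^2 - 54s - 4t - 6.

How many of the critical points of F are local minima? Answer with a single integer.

0

F separates as a function of s plus a function of t, so ∇F=0 decouples.
∂F/∂s = 6(s - 3)(s + 3) = 0 at s ∈ {-3, 3}; ∂F/∂t = -2(t + 2) = 0 at t ∈ {-2}.
The Hessian is diagonal: diag(F_ss, F_tt). Second derivatives: F_ss(-3)=-36, F_ss(3)=36; F_tt(-2)=-2.
Local minima occur where both diagonal entries positive: none. Count: 0.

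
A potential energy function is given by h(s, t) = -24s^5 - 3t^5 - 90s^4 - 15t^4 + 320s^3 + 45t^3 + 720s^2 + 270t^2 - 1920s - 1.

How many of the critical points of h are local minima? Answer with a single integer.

h separates as a function of s plus a function of t, so ∇h=0 decouples.
∂h/∂s = -120(s - 2)(s - 1)(s + 2)(s + 4) = 0 at s ∈ {-4, -2, 1, 2}; ∂h/∂t = -15t(t - 3)(t + 3)(t + 4) = 0 at t ∈ {-4, -3, 0, 3}.
The Hessian is diagonal: diag(h_ss, h_tt). Second derivatives: h_ss(-4)=7200, h_ss(-2)=-2880, h_ss(1)=1800, h_ss(2)=-2880; h_tt(-4)=420, h_tt(-3)=-270, h_tt(0)=540, h_tt(3)=-1890.
Local minima occur where both diagonal entries positive: (-4, -4), (-4, 0), (1, -4), (1, 0). Count: 4.

4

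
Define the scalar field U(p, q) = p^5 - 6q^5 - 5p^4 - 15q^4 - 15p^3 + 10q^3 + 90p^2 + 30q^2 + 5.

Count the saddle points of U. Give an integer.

8

U separates as a function of p plus a function of q, so ∇U=0 decouples.
∂U/∂p = 5p(p - 4)(p - 3)(p + 3) = 0 at p ∈ {-3, 0, 3, 4}; ∂U/∂q = -30q(q - 1)(q + 1)(q + 2) = 0 at q ∈ {-2, -1, 0, 1}.
The Hessian is diagonal: diag(U_pp, U_qq). Second derivatives: U_pp(-3)=-630, U_pp(0)=180, U_pp(3)=-90, U_pp(4)=140; U_qq(-2)=180, U_qq(-1)=-60, U_qq(0)=60, U_qq(1)=-180.
Saddle points occur where the two diagonal entries have opposite signs: (-3, -2), (-3, 0), (0, -1), (0, 1), (3, -2), (3, 0), (4, -1), (4, 1). Count: 8.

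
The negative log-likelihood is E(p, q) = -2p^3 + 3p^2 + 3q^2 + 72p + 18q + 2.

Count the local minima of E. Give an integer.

E separates as a function of p plus a function of q, so ∇E=0 decouples.
∂E/∂p = -6(p - 4)(p + 3) = 0 at p ∈ {-3, 4}; ∂E/∂q = 6(q + 3) = 0 at q ∈ {-3}.
The Hessian is diagonal: diag(E_pp, E_qq). Second derivatives: E_pp(-3)=42, E_pp(4)=-42; E_qq(-3)=6.
Local minima occur where both diagonal entries positive: (-3, -3). Count: 1.

1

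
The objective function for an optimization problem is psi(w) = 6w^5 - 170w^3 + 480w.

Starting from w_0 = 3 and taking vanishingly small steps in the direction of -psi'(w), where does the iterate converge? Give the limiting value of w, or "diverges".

4

psi'(w) = 30(w - 4)(w - 1)(w + 1)(w + 4), so psi'(3) = -1680.
Gradient descent moves in the -psi' direction, i.e. w is increasing.
The nearest critical point in that direction is w = 4, where psi'' = 3600 > 0 (a local minimum). The iterate converges there.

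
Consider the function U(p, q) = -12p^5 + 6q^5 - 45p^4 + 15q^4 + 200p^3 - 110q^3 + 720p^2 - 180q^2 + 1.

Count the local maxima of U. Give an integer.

4

U separates as a function of p plus a function of q, so ∇U=0 decouples.
∂U/∂p = -60p(p - 3)(p + 2)(p + 4) = 0 at p ∈ {-4, -2, 0, 3}; ∂U/∂q = 30q(q - 3)(q + 1)(q + 4) = 0 at q ∈ {-4, -1, 0, 3}.
The Hessian is diagonal: diag(U_pp, U_qq). Second derivatives: U_pp(-4)=3360, U_pp(-2)=-1200, U_pp(0)=1440, U_pp(3)=-6300; U_qq(-4)=-2520, U_qq(-1)=360, U_qq(0)=-360, U_qq(3)=2520.
Local maxima occur where both diagonal entries negative: (-2, -4), (-2, 0), (3, -4), (3, 0). Count: 4.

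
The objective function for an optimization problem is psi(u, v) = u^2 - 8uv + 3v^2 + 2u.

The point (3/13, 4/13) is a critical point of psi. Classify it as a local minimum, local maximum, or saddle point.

The Hessian of psi is constant: H = [[2, -8], [-8, 6]].
det(H) = 2·6 − (-8)² = -52.
Since det(H) < 0, H is indefinite and the critical point is a saddle point.

saddle point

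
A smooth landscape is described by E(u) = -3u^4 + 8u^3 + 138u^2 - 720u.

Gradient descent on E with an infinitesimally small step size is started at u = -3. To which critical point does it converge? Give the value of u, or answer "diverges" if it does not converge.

3

E'(u) = -12(u - 4)(u - 3)(u + 5), so E'(-3) = -1008.
Gradient descent moves in the -E' direction, i.e. u is increasing.
The nearest critical point in that direction is u = 3, where E'' = 96 > 0 (a local minimum). The iterate converges there.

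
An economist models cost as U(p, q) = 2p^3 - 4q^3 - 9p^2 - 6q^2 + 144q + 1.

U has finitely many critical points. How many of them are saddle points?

2

U separates as a function of p plus a function of q, so ∇U=0 decouples.
∂U/∂p = 6p(p - 3) = 0 at p ∈ {0, 3}; ∂U/∂q = -12(q - 3)(q + 4) = 0 at q ∈ {-4, 3}.
The Hessian is diagonal: diag(U_pp, U_qq). Second derivatives: U_pp(0)=-18, U_pp(3)=18; U_qq(-4)=84, U_qq(3)=-84.
Saddle points occur where the two diagonal entries have opposite signs: (0, -4), (3, 3). Count: 2.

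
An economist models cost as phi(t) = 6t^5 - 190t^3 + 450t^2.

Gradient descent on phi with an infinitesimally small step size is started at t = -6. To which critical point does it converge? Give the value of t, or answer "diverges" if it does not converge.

diverges

phi'(t) = 30t(t - 3)(t - 2)(t + 5), so phi'(-6) = 12960.
Gradient descent moves in the -phi' direction, i.e. t is decreasing.
There is no critical point below t=-6, and phi' keeps the same sign, so the iterate runs off to −∞.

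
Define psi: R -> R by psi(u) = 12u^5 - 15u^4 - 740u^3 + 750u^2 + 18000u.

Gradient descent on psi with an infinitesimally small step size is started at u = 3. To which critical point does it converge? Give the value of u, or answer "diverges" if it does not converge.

-3

psi'(u) = 60(u - 5)(u - 4)(u + 3)(u + 5), so psi'(3) = 5760.
Gradient descent moves in the -psi' direction, i.e. u is decreasing.
The nearest critical point in that direction is u = -3, where psi'' = 6720 > 0 (a local minimum). The iterate converges there.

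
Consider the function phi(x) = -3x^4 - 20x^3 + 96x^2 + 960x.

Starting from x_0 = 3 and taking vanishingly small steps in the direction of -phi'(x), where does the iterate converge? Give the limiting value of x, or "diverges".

phi'(x) = -12(x - 4)(x + 4)(x + 5), so phi'(3) = 672.
Gradient descent moves in the -phi' direction, i.e. x is decreasing.
The nearest critical point in that direction is x = -4, where phi'' = 96 > 0 (a local minimum). The iterate converges there.

-4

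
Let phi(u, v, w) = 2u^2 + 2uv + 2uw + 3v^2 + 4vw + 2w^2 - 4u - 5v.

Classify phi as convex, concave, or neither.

phi is quadratic, so its Hessian is the constant matrix H = [[4, 2, 2], [2, 6, 4], [2, 4, 4]].
Leading principal minors: 4, 20, 24.
All positive ⇒ H ≻ 0 ⇒ convex.

convex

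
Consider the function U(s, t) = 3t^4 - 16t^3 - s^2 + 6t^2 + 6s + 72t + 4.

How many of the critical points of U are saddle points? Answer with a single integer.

U separates as a function of s plus a function of t, so ∇U=0 decouples.
∂U/∂s = -2(s - 3) = 0 at s ∈ {3}; ∂U/∂t = 12(t - 3)(t - 2)(t + 1) = 0 at t ∈ {-1, 2, 3}.
The Hessian is diagonal: diag(U_ss, U_tt). Second derivatives: U_ss(3)=-2; U_tt(-1)=144, U_tt(2)=-36, U_tt(3)=48.
Saddle points occur where the two diagonal entries have opposite signs: (3, -1), (3, 3). Count: 2.

2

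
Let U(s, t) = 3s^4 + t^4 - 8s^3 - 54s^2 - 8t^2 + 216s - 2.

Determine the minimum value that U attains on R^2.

U(s,t) separates as P(s) + Q(t) − 2, so its minimum is min P + min Q − 2.
P'(s) = 12(s - 3)(s - 2)(s + 3) vanishes at s ∈ {-3, 2, 3}; Q'(t) = 4t(t - 2)(t + 2) vanishes at t ∈ {-2, 0, 2}.
Local minima of P (where P''>0): P(-3)=-675, P(3)=189. Local minima of Q: Q(-2)=-16, Q(2)=-16.
So the global minimum of U is P(-3) + Q(-2) − 2 = -675 − 16 − 2 = -693, attained at (-3, -2).

-693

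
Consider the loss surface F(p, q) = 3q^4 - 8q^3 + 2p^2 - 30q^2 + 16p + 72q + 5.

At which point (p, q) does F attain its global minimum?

F(p,q) separates as A(p) + B(q) + 5, so its minimum is min A + min B + 5.
A'(p) = 4p + 16 vanishes at p ∈ {-4}; B'(q) = 12(q - 3)(q - 1)(q + 2) vanishes at q ∈ {-2, 1, 3}.
Local minima of A (where A''>0): A(-4)=-32. Local minima of B: B(-2)=-152, B(3)=-27.
So the global minimum of F is A(-4) + B(-2) + 5 = -32 − 152 + 5 = -179, attained at (-4, -2).

(-4, -2)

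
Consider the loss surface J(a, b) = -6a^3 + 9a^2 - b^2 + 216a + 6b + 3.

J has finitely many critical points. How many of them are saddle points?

1

J separates as a function of a plus a function of b, so ∇J=0 decouples.
∂J/∂a = -18(a - 4)(a + 3) = 0 at a ∈ {-3, 4}; ∂J/∂b = -2(b - 3) = 0 at b ∈ {3}.
The Hessian is diagonal: diag(J_aa, J_bb). Second derivatives: J_aa(-3)=126, J_aa(4)=-126; J_bb(3)=-2.
Saddle points occur where the two diagonal entries have opposite signs: (-3, 3). Count: 1.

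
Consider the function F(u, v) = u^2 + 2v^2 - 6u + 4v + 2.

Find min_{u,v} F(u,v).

-9

F(u,v) separates as P(u) + Q(v) + 2, so its minimum is min P + min Q + 2.
P'(u) = 2u - 6 vanishes at u ∈ {3}; Q'(v) = 4v + 4 vanishes at v ∈ {-1}.
Local minima of P (where P''>0): P(3)=-9. Local minima of Q: Q(-1)=-2.
So the global minimum of F is P(3) + Q(-1) + 2 = -9 − 2 + 2 = -9, attained at (3, -1).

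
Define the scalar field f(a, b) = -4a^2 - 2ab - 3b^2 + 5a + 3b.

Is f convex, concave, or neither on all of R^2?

f is quadratic, so its Hessian is the constant matrix H = [[-8, -2], [-2, -6]].
det(H) = 44, tr(H) = -14.
det(H) > 0 and tr(H) < 0, so H is negative definite everywhere: concave.

concave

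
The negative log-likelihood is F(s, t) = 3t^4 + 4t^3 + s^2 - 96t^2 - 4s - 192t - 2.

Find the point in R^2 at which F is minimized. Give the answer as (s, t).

(2, 4)

F(s,t) separates as P(s) + Q(t) − 2, so its minimum is min P + min Q − 2.
P'(s) = 2s - 4 vanishes at s ∈ {2}; Q'(t) = 12(t - 4)(t + 1)(t + 4) vanishes at t ∈ {-4, -1, 4}.
Local minima of P (where P''>0): P(2)=-4. Local minima of Q: Q(-4)=-256, Q(4)=-1280.
So the global minimum of F is P(2) + Q(4) − 2 = -4 − 1280 − 2 = -1286, attained at (2, 4).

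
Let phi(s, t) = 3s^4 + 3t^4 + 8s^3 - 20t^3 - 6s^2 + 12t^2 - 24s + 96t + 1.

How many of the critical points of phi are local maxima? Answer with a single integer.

phi separates as a function of s plus a function of t, so ∇phi=0 decouples.
∂phi/∂s = 12(s - 1)(s + 1)(s + 2) = 0 at s ∈ {-2, -1, 1}; ∂phi/∂t = 12(t - 4)(t - 2)(t + 1) = 0 at t ∈ {-1, 2, 4}.
The Hessian is diagonal: diag(phi_ss, phi_tt). Second derivatives: phi_ss(-2)=36, phi_ss(-1)=-24, phi_ss(1)=72; phi_tt(-1)=180, phi_tt(2)=-72, phi_tt(4)=120.
Local maxima occur where both diagonal entries negative: (-1, 2). Count: 1.

1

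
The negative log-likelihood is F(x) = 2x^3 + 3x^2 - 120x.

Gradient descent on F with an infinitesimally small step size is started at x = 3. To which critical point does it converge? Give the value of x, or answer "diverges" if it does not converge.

F'(x) = 6(x - 4)(x + 5), so F'(3) = -48.
Gradient descent moves in the -F' direction, i.e. x is increasing.
The nearest critical point in that direction is x = 4, where F'' = 54 > 0 (a local minimum). The iterate converges there.

4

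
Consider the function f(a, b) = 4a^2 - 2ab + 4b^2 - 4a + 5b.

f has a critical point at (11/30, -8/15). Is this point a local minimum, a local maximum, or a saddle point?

The Hessian of f is constant: H = [[8, -2], [-2, 8]].
det(H) = 8·8 − (-2)² = 60.
det(H) > 0 and tr(H) = 16 > 0, so H is positive definite and the point is a local minimum.

local minimum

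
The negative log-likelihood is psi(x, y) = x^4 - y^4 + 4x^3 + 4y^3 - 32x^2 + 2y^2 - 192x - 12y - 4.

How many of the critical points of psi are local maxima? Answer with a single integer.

psi separates as a function of x plus a function of y, so ∇psi=0 decouples.
∂psi/∂x = 4(x - 4)(x + 3)(x + 4) = 0 at x ∈ {-4, -3, 4}; ∂psi/∂y = -4(y - 3)(y - 1)(y + 1) = 0 at y ∈ {-1, 1, 3}.
The Hessian is diagonal: diag(psi_xx, psi_yy). Second derivatives: psi_xx(-4)=32, psi_xx(-3)=-28, psi_xx(4)=224; psi_yy(-1)=-32, psi_yy(1)=16, psi_yy(3)=-32.
Local maxima occur where both diagonal entries negative: (-3, -1), (-3, 3). Count: 2.

2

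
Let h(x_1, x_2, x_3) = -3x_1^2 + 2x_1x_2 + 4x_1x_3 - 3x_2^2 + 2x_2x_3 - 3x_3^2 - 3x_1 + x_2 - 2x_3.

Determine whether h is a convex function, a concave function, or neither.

h is quadratic, so its Hessian is the constant matrix H = [[-6, 2, 4], [2, -6, 2], [4, 2, -6]].
Leading principal minors: -6, 32, -40.
Signs alternate −, +, − ⇒ H ≺ 0 ⇒ concave.

concave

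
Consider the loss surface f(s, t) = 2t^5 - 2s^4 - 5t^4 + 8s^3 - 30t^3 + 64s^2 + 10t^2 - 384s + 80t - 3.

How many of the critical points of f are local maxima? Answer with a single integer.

4

f separates as a function of s plus a function of t, so ∇f=0 decouples.
∂f/∂s = -8(s - 4)(s - 3)(s + 4) = 0 at s ∈ {-4, 3, 4}; ∂f/∂t = 10(t - 4)(t - 1)(t + 1)(t + 2) = 0 at t ∈ {-2, -1, 1, 4}.
The Hessian is diagonal: diag(f_ss, f_tt). Second derivatives: f_ss(-4)=-448, f_ss(3)=56, f_ss(4)=-64; f_tt(-2)=-180, f_tt(-1)=100, f_tt(1)=-180, f_tt(4)=900.
Local maxima occur where both diagonal entries negative: (-4, -2), (-4, 1), (4, -2), (4, 1). Count: 4.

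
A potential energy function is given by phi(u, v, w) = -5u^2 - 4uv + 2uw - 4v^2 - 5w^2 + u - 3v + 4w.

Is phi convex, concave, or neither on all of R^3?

phi is quadratic, so its Hessian is the constant matrix H = [[-10, -4, 2], [-4, -8, 0], [2, 0, -10]].
Leading principal minors: -10, 64, -608.
Signs alternate −, +, − ⇒ H ≺ 0 ⇒ concave.

concave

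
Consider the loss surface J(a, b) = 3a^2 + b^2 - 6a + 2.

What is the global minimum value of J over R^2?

J(a,b) separates as P(a) + Q(b) + 2, so its minimum is min P + min Q + 2.
P'(a) = 6a - 6 vanishes at a ∈ {1}; Q'(b) = 2b vanishes at b ∈ {0}.
Local minima of P (where P''>0): P(1)=-3. Local minima of Q: Q(0)=0.
So the global minimum of J is P(1) + Q(0) + 2 = -3 + 0 + 2 = -1, attained at (1, 0).

-1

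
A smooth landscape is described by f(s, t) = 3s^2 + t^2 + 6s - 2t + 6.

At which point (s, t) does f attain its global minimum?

f(s,t) separates as P(s) + Q(t) + 6, so its minimum is min P + min Q + 6.
P'(s) = 6s + 6 vanishes at s ∈ {-1}; Q'(t) = 2(t - 1) vanishes at t ∈ {1}.
Local minima of P (where P''>0): P(-1)=-3. Local minima of Q: Q(1)=-1.
So the global minimum of f is P(-1) + Q(1) + 6 = -3 − 1 + 6 = 2, attained at (-1, 1).

(-1, 1)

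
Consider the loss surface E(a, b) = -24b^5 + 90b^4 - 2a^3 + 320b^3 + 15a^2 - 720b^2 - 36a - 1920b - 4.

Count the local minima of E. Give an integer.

E separates as a function of a plus a function of b, so ∇E=0 decouples.
∂E/∂a = -6(a - 3)(a - 2) = 0 at a ∈ {2, 3}; ∂E/∂b = -120(b - 4)(b - 2)(b + 1)(b + 2) = 0 at b ∈ {-2, -1, 2, 4}.
The Hessian is diagonal: diag(E_aa, E_bb). Second derivatives: E_aa(2)=6, E_aa(3)=-6; E_bb(-2)=2880, E_bb(-1)=-1800, E_bb(2)=2880, E_bb(4)=-7200.
Local minima occur where both diagonal entries positive: (2, -2), (2, 2). Count: 2.

2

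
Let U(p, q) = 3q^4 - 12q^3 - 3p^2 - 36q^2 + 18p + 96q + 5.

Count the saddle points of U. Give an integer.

U separates as a function of p plus a function of q, so ∇U=0 decouples.
∂U/∂p = -6(p - 3) = 0 at p ∈ {3}; ∂U/∂q = 12(q - 4)(q - 1)(q + 2) = 0 at q ∈ {-2, 1, 4}.
The Hessian is diagonal: diag(U_pp, U_qq). Second derivatives: U_pp(3)=-6; U_qq(-2)=216, U_qq(1)=-108, U_qq(4)=216.
Saddle points occur where the two diagonal entries have opposite signs: (3, -2), (3, 4). Count: 2.

2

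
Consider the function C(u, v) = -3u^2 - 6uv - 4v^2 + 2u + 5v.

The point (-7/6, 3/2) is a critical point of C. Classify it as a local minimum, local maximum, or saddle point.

local maximum

The Hessian of C is constant: H = [[-6, -6], [-6, -8]].
det(H) = (-6)·(-8) − (-6)² = 12.
det(H) > 0 and tr(H) = -14 < 0, so H is negative definite and the point is a local maximum.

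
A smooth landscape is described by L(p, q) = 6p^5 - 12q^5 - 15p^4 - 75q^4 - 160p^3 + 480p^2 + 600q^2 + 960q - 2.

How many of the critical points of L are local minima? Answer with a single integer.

4

L separates as a function of p plus a function of q, so ∇L=0 decouples.
∂L/∂p = 30p(p - 4)(p - 2)(p + 4) = 0 at p ∈ {-4, 0, 2, 4}; ∂L/∂q = -60(q - 2)(q + 1)(q + 2)(q + 4) = 0 at q ∈ {-4, -2, -1, 2}.
The Hessian is diagonal: diag(L_pp, L_qq). Second derivatives: L_pp(-4)=-5760, L_pp(0)=960, L_pp(2)=-720, L_pp(4)=1920; L_qq(-4)=2160, L_qq(-2)=-480, L_qq(-1)=540, L_qq(2)=-4320.
Local minima occur where both diagonal entries positive: (0, -4), (0, -1), (4, -4), (4, -1). Count: 4.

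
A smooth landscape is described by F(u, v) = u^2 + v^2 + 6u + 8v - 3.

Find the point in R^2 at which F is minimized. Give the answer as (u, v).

F(u,v) separates as P(u) + Q(v) − 3, so its minimum is min P + min Q − 3.
P'(u) = 2u + 6 vanishes at u ∈ {-3}; Q'(v) = 2v + 8 vanishes at v ∈ {-4}.
Local minima of P (where P''>0): P(-3)=-9. Local minima of Q: Q(-4)=-16.
So the global minimum of F is P(-3) + Q(-4) − 3 = -9 − 16 − 3 = -28, attained at (-3, -4).

(-3, -4)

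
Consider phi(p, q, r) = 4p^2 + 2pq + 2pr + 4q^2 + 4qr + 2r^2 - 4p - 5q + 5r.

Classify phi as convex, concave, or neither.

phi is quadratic, so its Hessian is the constant matrix H = [[8, 2, 2], [2, 8, 4], [2, 4, 4]].
Leading principal minors: 8, 60, 112.
All positive ⇒ H ≻ 0 ⇒ convex.

convex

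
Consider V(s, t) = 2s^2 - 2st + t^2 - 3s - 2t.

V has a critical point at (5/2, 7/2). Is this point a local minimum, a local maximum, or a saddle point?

local minimum

The Hessian of V is constant: H = [[4, -2], [-2, 2]].
det(H) = 4·2 − (-2)² = 4.
det(H) > 0 and tr(H) = 6 > 0, so H is positive definite and the point is a local minimum.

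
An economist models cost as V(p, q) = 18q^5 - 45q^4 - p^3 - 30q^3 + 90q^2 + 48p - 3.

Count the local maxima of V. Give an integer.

V separates as a function of p plus a function of q, so ∇V=0 decouples.
∂V/∂p = -3(p - 4)(p + 4) = 0 at p ∈ {-4, 4}; ∂V/∂q = 90q(q - 2)(q - 1)(q + 1) = 0 at q ∈ {-1, 0, 1, 2}.
The Hessian is diagonal: diag(V_pp, V_qq). Second derivatives: V_pp(-4)=24, V_pp(4)=-24; V_qq(-1)=-540, V_qq(0)=180, V_qq(1)=-180, V_qq(2)=540.
Local maxima occur where both diagonal entries negative: (4, -1), (4, 1). Count: 2.

2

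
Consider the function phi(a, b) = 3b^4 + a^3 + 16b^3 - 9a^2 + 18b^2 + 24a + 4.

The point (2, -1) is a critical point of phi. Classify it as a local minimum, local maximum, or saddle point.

local maximum

The mixed partial ∂²phi/∂a∂b is 0, so the Hessian at any point is diag(phi_aa, phi_bb) = diag(6(a - 3), 12(3b^2 + 8b + 3)).
At (2, -1): H = diag(-6, -24).
Both eigenvalues are negative, so H is negative definite: a local maximum.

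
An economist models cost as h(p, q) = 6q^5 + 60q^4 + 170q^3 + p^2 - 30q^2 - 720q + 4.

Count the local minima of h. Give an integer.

h separates as a function of p plus a function of q, so ∇h=0 decouples.
∂h/∂p = 2p = 0 at p ∈ {0}; ∂h/∂q = 30(q - 1)(q + 2)(q + 3)(q + 4) = 0 at q ∈ {-4, -3, -2, 1}.
The Hessian is diagonal: diag(h_pp, h_qq). Second derivatives: h_pp(0)=2; h_qq(-4)=-300, h_qq(-3)=120, h_qq(-2)=-180, h_qq(1)=1800.
Local minima occur where both diagonal entries positive: (0, -3), (0, 1). Count: 2.

2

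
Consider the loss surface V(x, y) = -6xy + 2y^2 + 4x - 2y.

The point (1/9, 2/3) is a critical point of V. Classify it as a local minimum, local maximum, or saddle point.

The Hessian of V is constant: H = [[0, -6], [-6, 4]].
det(H) = 0·4 − (-6)² = -36.
Since det(H) < 0, H is indefinite and the critical point is a saddle point.

saddle point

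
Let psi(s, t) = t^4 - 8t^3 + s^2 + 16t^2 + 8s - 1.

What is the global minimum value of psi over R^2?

psi(s,t) separates as P(s) + Q(t) − 1, so its minimum is min P + min Q − 1.
P'(s) = 2s + 8 vanishes at s ∈ {-4}; Q'(t) = 4t(t - 4)(t - 2) vanishes at t ∈ {0, 2, 4}.
Local minima of P (where P''>0): P(-4)=-16. Local minima of Q: Q(0)=0, Q(4)=0.
So the global minimum of psi is P(-4) + Q(0) − 1 = -16 + 0 − 1 = -17, attained at (-4, 0).

-17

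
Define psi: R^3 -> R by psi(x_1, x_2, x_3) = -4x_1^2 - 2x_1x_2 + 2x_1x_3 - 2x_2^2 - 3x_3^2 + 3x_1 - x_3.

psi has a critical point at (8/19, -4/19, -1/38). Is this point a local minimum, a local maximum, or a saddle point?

The Hessian is constant: H = [[-8, -2, 2], [-2, -4, 0], [2, 0, -6]].
Leading principal minors: Δ₁ = -8, Δ₂ = 28, Δ₃ = -152.
The minors alternate sign starting negative (−, +, −), so H is negative definite: a local maximum.

local maximum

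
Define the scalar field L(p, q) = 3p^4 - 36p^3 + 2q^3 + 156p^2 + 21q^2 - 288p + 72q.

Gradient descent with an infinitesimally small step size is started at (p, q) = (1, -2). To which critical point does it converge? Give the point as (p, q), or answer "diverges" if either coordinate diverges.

L is separable, so gradient descent decouples: p follows -∂L/∂p, q follows -∂L/∂q.
∂L/∂p = 12(p - 4)(p - 3)(p - 2); at p=1 this is -72, so p increases.
∂L/∂q = 6(q + 3)(q + 4); at q=-2 this is 12, so q decreases.
p converges to its nearest critical value 2 (a local min of the p-part); q converges to -3. The iterate converges to (2, -3).

(2, -3)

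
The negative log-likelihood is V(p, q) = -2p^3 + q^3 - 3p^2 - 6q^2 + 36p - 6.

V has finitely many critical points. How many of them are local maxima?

V separates as a function of p plus a function of q, so ∇V=0 decouples.
∂V/∂p = -6(p - 2)(p + 3) = 0 at p ∈ {-3, 2}; ∂V/∂q = 3q(q - 4) = 0 at q ∈ {0, 4}.
The Hessian is diagonal: diag(V_pp, V_qq). Second derivatives: V_pp(-3)=30, V_pp(2)=-30; V_qq(0)=-12, V_qq(4)=12.
Local maxima occur where both diagonal entries negative: (2, 0). Count: 1.

1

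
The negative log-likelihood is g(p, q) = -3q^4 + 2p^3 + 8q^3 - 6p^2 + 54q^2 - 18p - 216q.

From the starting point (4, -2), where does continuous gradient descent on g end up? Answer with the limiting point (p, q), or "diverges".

(3, 2)

g is separable, so gradient descent decouples: p follows -∂g/∂p, q follows -∂g/∂q.
∂g/∂p = 6(p - 3)(p + 1); at p=4 this is 30, so p decreases.
∂g/∂q = -12(q - 3)(q - 2)(q + 3); at q=-2 this is -240, so q increases.
p converges to its nearest critical value 3 (a local min of the p-part); q converges to 2. The iterate converges to (3, 2).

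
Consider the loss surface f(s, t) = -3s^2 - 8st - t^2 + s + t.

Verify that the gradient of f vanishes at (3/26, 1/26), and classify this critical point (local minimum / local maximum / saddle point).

∇f = (-6s - 8t + 1, -8s - 2t + 1); substituting (3/26, 1/26) gives ∇f = (0, 0), so (3/26, 1/26) is indeed a critical point.
The Hessian of f is constant: H = [[-6, -8], [-8, -2]].
det(H) = (-6)·(-2) − (-8)² = -52.
Since det(H) < 0, H is indefinite and the critical point is a saddle point.

saddle point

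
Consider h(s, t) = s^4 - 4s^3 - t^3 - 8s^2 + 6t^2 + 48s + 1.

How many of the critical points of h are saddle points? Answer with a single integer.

3

h separates as a function of s plus a function of t, so ∇h=0 decouples.
∂h/∂s = 4(s - 3)(s - 2)(s + 2) = 0 at s ∈ {-2, 2, 3}; ∂h/∂t = -3t(t - 4) = 0 at t ∈ {0, 4}.
The Hessian is diagonal: diag(h_ss, h_tt). Second derivatives: h_ss(-2)=80, h_ss(2)=-16, h_ss(3)=20; h_tt(0)=12, h_tt(4)=-12.
Saddle points occur where the two diagonal entries have opposite signs: (-2, 4), (2, 0), (3, 4). Count: 3.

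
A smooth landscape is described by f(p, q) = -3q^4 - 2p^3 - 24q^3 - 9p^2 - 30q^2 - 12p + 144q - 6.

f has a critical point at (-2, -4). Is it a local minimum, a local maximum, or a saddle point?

The mixed partial ∂²f/∂p∂q is 0, so the Hessian at any point is diag(f_pp, f_qq) = diag(-6(2p + 3), -12(3q^2 + 12q + 5)).
At (-2, -4): H = diag(6, -60).
The eigenvalues have opposite signs, so H is indefinite: a saddle point.

saddle point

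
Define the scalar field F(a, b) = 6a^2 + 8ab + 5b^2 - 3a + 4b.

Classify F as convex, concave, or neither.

F is quadratic, so its Hessian is the constant matrix H = [[12, 8], [8, 10]].
det(H) = 56, tr(H) = 22.
det(H) > 0 and tr(H) > 0, so H is positive definite everywhere: convex.

convex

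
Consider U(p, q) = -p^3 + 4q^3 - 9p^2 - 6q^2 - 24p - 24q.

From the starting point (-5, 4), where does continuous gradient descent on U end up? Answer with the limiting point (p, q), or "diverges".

U is separable, so gradient descent decouples: p follows -∂U/∂p, q follows -∂U/∂q.
∂U/∂p = -3(p + 2)(p + 4); at p=-5 this is -9, so p increases.
∂U/∂q = 12(q - 2)(q + 1); at q=4 this is 120, so q decreases.
p converges to its nearest critical value -4 (a local min of the p-part); q converges to 2. The iterate converges to (-4, 2).

(-4, 2)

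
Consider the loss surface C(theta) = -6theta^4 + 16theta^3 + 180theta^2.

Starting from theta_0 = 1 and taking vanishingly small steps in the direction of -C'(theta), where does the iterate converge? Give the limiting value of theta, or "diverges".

0

C'(theta) = -24theta(theta - 5)(theta + 3), so C'(1) = 384.
Gradient descent moves in the -C' direction, i.e. theta is decreasing.
The nearest critical point in that direction is theta = 0, where C'' = 360 > 0 (a local minimum). The iterate converges there.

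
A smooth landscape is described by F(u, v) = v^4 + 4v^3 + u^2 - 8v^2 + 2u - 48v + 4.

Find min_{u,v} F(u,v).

-77

F(u,v) separates as P(u) + Q(v) + 4, so its minimum is min P + min Q + 4.
P'(u) = 2u + 2 vanishes at u ∈ {-1}; Q'(v) = 4(v - 2)(v + 2)(v + 3) vanishes at v ∈ {-3, -2, 2}.
Local minima of P (where P''>0): P(-1)=-1. Local minima of Q: Q(-3)=45, Q(2)=-80.
So the global minimum of F is P(-1) + Q(2) + 4 = -1 − 80 + 4 = -77, attained at (-1, 2).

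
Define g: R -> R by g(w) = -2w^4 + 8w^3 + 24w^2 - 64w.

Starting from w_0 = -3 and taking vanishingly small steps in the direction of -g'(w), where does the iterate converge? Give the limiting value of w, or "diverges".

g'(w) = -8(w - 4)(w - 1)(w + 2), so g'(-3) = 224.
Gradient descent moves in the -g' direction, i.e. w is decreasing.
There is no critical point below w=-3, and g' keeps the same sign, so the iterate runs off to −∞.

diverges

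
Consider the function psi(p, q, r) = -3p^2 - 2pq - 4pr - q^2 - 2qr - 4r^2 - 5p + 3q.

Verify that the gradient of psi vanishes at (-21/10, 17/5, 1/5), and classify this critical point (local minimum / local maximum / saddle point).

∇psi = (-6p - 2q - 4r - 5, -2p - 2q - 2r + 3, -4p - 2q - 8r); substituting (-21/10, 17/5, 1/5) gives ∇psi = (0, 0, 0), so (-21/10, 17/5, 1/5) is indeed a critical point.
The Hessian is constant: H = [[-6, -2, -4], [-2, -2, -2], [-4, -2, -8]].
Leading principal minors: Δ₁ = -6, Δ₂ = 8, Δ₃ = -40.
The minors alternate sign starting negative (−, +, −), so H is negative definite: a local maximum.

local maximum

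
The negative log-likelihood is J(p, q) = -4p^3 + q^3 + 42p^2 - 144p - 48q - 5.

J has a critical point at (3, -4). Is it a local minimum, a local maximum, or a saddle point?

saddle point

The mixed partial ∂²J/∂p∂q is 0, so the Hessian at any point is diag(J_pp, J_qq) = diag(12(-2p + 7), 6q).
At (3, -4): H = diag(12, -24).
The eigenvalues have opposite signs, so H is indefinite: a saddle point.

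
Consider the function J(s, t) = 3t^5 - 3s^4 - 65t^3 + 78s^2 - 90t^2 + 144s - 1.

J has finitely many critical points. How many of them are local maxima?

4

J separates as a function of s plus a function of t, so ∇J=0 decouples.
∂J/∂s = -12(s - 4)(s + 1)(s + 3) = 0 at s ∈ {-3, -1, 4}; ∂J/∂t = 15t(t - 4)(t + 1)(t + 3) = 0 at t ∈ {-3, -1, 0, 4}.
The Hessian is diagonal: diag(J_ss, J_tt). Second derivatives: J_ss(-3)=-168, J_ss(-1)=120, J_ss(4)=-420; J_tt(-3)=-630, J_tt(-1)=150, J_tt(0)=-180, J_tt(4)=2100.
Local maxima occur where both diagonal entries negative: (-3, -3), (-3, 0), (4, -3), (4, 0). Count: 4.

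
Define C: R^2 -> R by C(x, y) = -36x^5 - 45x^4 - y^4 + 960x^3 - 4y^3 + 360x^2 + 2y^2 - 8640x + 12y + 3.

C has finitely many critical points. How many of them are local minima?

2

C separates as a function of x plus a function of y, so ∇C=0 decouples.
∂C/∂x = -180(x - 3)(x - 2)(x + 2)(x + 4) = 0 at x ∈ {-4, -2, 2, 3}; ∂C/∂y = -4(y - 1)(y + 1)(y + 3) = 0 at y ∈ {-3, -1, 1}.
The Hessian is diagonal: diag(C_xx, C_yy). Second derivatives: C_xx(-4)=15120, C_xx(-2)=-7200, C_xx(2)=4320, C_xx(3)=-6300; C_yy(-3)=-32, C_yy(-1)=16, C_yy(1)=-32.
Local minima occur where both diagonal entries positive: (-4, -1), (2, -1). Count: 2.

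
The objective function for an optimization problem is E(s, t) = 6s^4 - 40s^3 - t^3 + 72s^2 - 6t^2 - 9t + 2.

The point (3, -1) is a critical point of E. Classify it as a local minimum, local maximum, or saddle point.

saddle point

The mixed partial ∂²E/∂s∂t is 0, so the Hessian at any point is diag(E_ss, E_tt) = diag(24(3s^2 - 10s + 6), -6(t + 2)).
At (3, -1): H = diag(72, -6).
The eigenvalues have opposite signs, so H is indefinite: a saddle point.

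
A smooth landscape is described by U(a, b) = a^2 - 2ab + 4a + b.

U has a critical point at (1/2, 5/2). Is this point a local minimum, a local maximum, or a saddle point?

saddle point

The Hessian of U is constant: H = [[2, -2], [-2, 0]].
det(H) = 2·0 − (-2)² = -4.
Since det(H) < 0, H is indefinite and the critical point is a saddle point.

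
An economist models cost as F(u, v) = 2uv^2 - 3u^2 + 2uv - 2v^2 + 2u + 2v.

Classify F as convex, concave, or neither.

The term 2uv^2 is cubic, so the Hessian is not constant.
∂²F/∂v² = 4u - 4, which takes both signs as u varies (negative for sufficiently negative u). A diagonal entry of the Hessian changing sign means the Hessian is neither positive- nor negative-semidefinite on all of R^2.

neither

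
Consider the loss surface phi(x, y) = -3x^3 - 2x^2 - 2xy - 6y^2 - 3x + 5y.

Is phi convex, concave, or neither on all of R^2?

The term -3x^3 is cubic, so the Hessian is not constant.
∂²phi/∂x² = -18x - 4, which takes both signs as x varies (negative for sufficiently large x). A diagonal entry of the Hessian changing sign means the Hessian is neither positive- nor negative-semidefinite on all of R^2.

neither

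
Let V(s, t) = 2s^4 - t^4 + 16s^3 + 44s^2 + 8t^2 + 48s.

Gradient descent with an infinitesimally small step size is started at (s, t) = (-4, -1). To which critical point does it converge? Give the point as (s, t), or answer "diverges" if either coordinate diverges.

V is separable, so gradient descent decouples: s follows -∂V/∂s, t follows -∂V/∂t.
∂V/∂s = 8(s + 1)(s + 2)(s + 3); at s=-4 this is -48, so s increases.
∂V/∂t = -4t(t - 2)(t + 2); at t=-1 this is -12, so t increases.
s converges to its nearest critical value -3 (a local min of the s-part); t converges to 0. The iterate converges to (-3, 0).

(-3, 0)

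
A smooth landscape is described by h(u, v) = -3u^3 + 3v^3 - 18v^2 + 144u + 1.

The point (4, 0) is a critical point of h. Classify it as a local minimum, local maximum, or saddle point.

The mixed partial ∂²h/∂u∂v is 0, so the Hessian at any point is diag(h_uu, h_vv) = diag(-18u, 18(v - 2)).
At (4, 0): H = diag(-72, -36).
Both eigenvalues are negative, so H is negative definite: a local maximum.

local maximum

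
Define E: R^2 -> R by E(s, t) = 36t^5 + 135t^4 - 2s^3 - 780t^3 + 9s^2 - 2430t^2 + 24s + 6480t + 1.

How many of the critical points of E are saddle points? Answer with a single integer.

4

E separates as a function of s plus a function of t, so ∇E=0 decouples.
∂E/∂s = -6(s - 4)(s + 1) = 0 at s ∈ {-1, 4}; ∂E/∂t = 180(t - 3)(t - 1)(t + 3)(t + 4) = 0 at t ∈ {-4, -3, 1, 3}.
The Hessian is diagonal: diag(E_ss, E_tt). Second derivatives: E_ss(-1)=30, E_ss(4)=-30; E_tt(-4)=-6300, E_tt(-3)=4320, E_tt(1)=-7200, E_tt(3)=15120.
Saddle points occur where the two diagonal entries have opposite signs: (-1, -4), (-1, 1), (4, -3), (4, 3). Count: 4.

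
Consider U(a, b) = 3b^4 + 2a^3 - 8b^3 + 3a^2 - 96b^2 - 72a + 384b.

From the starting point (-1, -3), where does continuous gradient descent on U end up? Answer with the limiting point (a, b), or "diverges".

U is separable, so gradient descent decouples: a follows -∂U/∂a, b follows -∂U/∂b.
∂U/∂a = 6(a - 3)(a + 4); at a=-1 this is -72, so a increases.
∂U/∂b = 12(b - 4)(b - 2)(b + 4); at b=-3 this is 420, so b decreases.
a converges to its nearest critical value 3 (a local min of the a-part); b converges to -4. The iterate converges to (3, -4).

(3, -4)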